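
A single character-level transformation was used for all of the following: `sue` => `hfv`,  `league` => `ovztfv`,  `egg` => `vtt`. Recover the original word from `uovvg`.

fleet

Each letter is replaced by its mirror in the alphabet: a↔z, b↔y, c↔x, and so on (the Atbash cipher).
Reversing it on uovvg: u↔f, o↔l, v↔e, v↔e, g↔t.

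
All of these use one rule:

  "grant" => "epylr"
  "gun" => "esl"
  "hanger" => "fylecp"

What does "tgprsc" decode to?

virtue

Compare letters: g→e is +24, r→p is +24, a→y is +24 — a constant shift. Each letter is shifted forward by 24 in the alphabet (a Caesar shift of +24).
Undoing it on tgprsc: t−24=v, g−24=i, p−24=r, r−24=t, s−24=u, c−24=e.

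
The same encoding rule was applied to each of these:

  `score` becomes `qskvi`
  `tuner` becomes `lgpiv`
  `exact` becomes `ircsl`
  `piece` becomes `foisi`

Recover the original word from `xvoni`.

s(18)→q(16) and c(2)→s(18) fit y≡21x+2 (mod 26); the inverse of 21 mod 26 is 5. Each letter's alphabet position (a=0..z=25) is mapped through 21·x+2 mod 26 — an affine cipher.
Reversing it on xvoni: x(23)→5·(23−2)≡1=b; v(21)→5·(21−2)≡17=r; o(14)→5·(14−2)≡8=i; n(13)→5·(13−2)≡3=d; i(8)→5·(8−2)≡4=e (all mod 26).

bride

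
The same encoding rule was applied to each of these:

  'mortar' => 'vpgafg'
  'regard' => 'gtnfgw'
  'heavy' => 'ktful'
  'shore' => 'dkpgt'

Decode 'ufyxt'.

value

m(12)→v(21) and o(14)→p(15) fit y≡23x+5 (mod 26); the inverse of 23 mod 26 is 17. This is an affine cipher: with a=0,…,z=25, each position x becomes (23x+5) mod 26.
Decoding ufyxt: u(20)→17·(20−5)≡21=v; f(5)→17·(5−5)≡0=a; y(24)→17·(24−5)≡11=l; x(23)→17·(23−5)≡20=u; t(19)→17·(19−5)≡4=e (all mod 26).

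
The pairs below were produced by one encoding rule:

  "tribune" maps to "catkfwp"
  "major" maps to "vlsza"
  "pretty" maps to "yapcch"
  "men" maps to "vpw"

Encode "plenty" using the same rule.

yupwch

The shift depends on letter class: consonant t→c is +9, but vowel i→t is +11. Vowels shift forward by 11 and consonants shift forward by 9.
Applying it to plenty: p(cons)+9=y, l(cons)+9=u, e(vowel)+11=p, n(cons)+9=w, t(cons)+9=c, y(cons)+9=h.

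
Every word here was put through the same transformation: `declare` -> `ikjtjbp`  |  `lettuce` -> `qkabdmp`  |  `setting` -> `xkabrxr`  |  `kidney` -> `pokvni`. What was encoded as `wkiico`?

rebate

Letter i (0-indexed) is shifted by i+5, so successive shifts are 5, 6, 7, ….
Undoing it on wkiico: w−5=r, k−6=e, i−7=b, i−8=a, c−9=t, o−10=e.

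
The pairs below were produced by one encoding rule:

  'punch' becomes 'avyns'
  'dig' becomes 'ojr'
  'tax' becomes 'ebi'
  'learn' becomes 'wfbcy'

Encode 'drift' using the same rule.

The shift depends on letter class: consonant p→a is +11, but vowel u→v is +1. Vowels shift forward by 1 and consonants shift forward by 11.
Applying it to drift: d(cons)+11=o, r(cons)+11=c, i(vowel)+1=j, f(cons)+11=q, t(cons)+11=e.

ocjqe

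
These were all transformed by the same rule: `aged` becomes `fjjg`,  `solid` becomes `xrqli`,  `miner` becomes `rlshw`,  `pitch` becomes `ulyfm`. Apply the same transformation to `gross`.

Shifts by position in aged: pos 0: a→f (+5), pos 1: g→j (+3), pos 2: e→j (+5), pos 3: d→g (+3) — repeating every 2. It's a Vigenère-style cipher with numeric key [5,3]: position i shifts by key[i mod 2].
For gross: g+5=l, r+3=u, o+5=t, s+3=v, s+5=x.

lutvx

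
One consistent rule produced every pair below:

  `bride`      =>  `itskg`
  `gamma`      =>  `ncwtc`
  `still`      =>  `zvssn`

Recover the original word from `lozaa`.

Shifts by position in bride: pos 0: b→i (+7), pos 1: r→t (+2), pos 2: i→s (+10), pos 3: d→k (+7), pos 4: e→g (+2) — repeating every 3. It's a Vigenère-style cipher with numeric key [7,2,10]: position i shifts by key[i mod 3].
Decoding lozaa: l−7=e, o−2=m, z−10=p, a−7=t, a−2=y.

empty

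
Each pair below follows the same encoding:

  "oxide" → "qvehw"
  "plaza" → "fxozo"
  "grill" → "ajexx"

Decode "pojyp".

o(14)→q(16) and x(23)→v(21) fit y≡15x+14 (mod 26); the inverse of 15 mod 26 is 7. Each letter's alphabet position (a=0..z=25) is mapped through 15·x+14 mod 26 — an affine cipher.
Undoing it on pojyp: p(15)→7·(15−14)≡7=h; o(14)→7·(14−14)≡0=a; j(9)→7·(9−14)≡17=r; y(24)→7·(24−14)≡18=s; p(15)→7·(15−14)≡7=h (all mod 26).

harsh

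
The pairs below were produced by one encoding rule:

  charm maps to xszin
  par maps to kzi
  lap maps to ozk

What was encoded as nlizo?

moral

Each pair mirrors across the alphabet (c↔x, h↔s, a↔z): positions sum to 25. This is the alphabet-reversal cipher (Atbash): a becomes z, b becomes y, etc.
Reversing it on nlizo: n↔m, l↔o, i↔r, z↔a, o↔l.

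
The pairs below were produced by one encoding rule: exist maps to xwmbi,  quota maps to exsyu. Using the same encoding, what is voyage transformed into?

The word is reversed, then every letter is shifted forward by 4.
For voyage: reverse → egayov; then shift: e+4=i, g+4=k, a+4=e, y+4=c, o+4=s, v+4=z.

ikecsz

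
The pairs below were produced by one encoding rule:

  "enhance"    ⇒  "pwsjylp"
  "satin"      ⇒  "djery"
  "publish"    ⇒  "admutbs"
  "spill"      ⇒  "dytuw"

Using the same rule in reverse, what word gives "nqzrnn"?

Shifts by position in enhance: pos 0: e→p (+11), pos 1: n→w (+9), pos 2: h→s (+11), pos 3: a→j (+9) — repeating every 2. A repeating key of period 2 is used — shifts +11, +9 over and over.
Reversing it on nqzrnn: n−11=c, q−9=h, z−11=o, r−9=i, n−11=c, n−9=e.

choice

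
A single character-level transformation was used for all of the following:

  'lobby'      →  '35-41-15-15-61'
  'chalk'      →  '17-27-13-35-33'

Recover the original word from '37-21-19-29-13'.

media

Each letter becomes 2×(its alphabet position, a=1..z=26) + 11.
Undoing it on 37-21-19-29-13: 37→(37−11)÷2=13=m, 21→(21−11)÷2=5=e, 19→(19−11)÷2=4=d, 29→(29−11)÷2=9=i, 13→(13−11)÷2=1=a.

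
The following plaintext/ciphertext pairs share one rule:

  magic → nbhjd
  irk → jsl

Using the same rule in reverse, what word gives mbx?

Compare letters: m→n is +1, a→b is +1, g→h is +1 — a constant shift. This is a Caesar cipher with shift 1.
Decoding mbx: m−1=l, b−1=a, x−1=w.

law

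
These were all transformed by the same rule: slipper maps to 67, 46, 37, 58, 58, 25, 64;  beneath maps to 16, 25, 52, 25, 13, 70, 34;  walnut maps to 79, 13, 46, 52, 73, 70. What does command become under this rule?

19, 55, 49, 49, 13, 52, 22

With a=1..z=26, the number is 3·pos + 10.
Applying it to command: c=3→19, o=15→55, m=13→49, m=13→49, a=1→13, n=14→52, d=4→22.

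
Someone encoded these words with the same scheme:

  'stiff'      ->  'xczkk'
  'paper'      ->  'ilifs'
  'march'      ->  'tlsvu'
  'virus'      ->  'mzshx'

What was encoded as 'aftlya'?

s(18)→x(23) and t(19)→c(2) fit y≡5x+11 (mod 26); the inverse of 5 mod 26 is 21. This is an affine cipher: with a=0,…,z=25, each position x becomes (5x+11) mod 26.
Decoding aftlya: a(0)→21·(0−11)≡3=d; f(5)→21·(5−11)≡4=e; t(19)→21·(19−11)≡12=m; l(11)→21·(11−11)≡0=a; y(24)→21·(24−11)≡13=n; a(0)→21·(0−11)≡3=d (all mod 26).

demand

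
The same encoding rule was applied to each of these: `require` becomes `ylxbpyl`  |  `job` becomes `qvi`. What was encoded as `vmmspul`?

offline

Compare letters: r→y is +7, e→l is +7, q→x is +7 — a constant shift. Every letter moves 7 places later in the alphabet, wrapping around z→a.
Reversing it on vmmspul: v−7=o, m−7=f, m−7=f, s−7=l, p−7=i, u−7=n, l−7=e.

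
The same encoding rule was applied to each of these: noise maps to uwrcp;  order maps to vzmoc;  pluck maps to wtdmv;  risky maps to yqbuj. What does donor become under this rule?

kwwyc

In noise: n→u is +7, o→w is +8, i→r is +9, s→c is +10 — the shift increases by 1 each position. Each letter shifts forward by (position + 7), i.e. 7, 8, 9, … — the shift grows by one for each successive letter.
On donor: d+7=k, o+8=w, n+9=w, o+10=y, r+11=c.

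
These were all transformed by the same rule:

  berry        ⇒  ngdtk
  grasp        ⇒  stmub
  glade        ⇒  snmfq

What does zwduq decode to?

Shifts by position in berry: pos 0: b→n (+12), pos 1: e→g (+2), pos 2: r→d (+12), pos 3: r→t (+2) — repeating every 2. A repeating key of period 2 is used — shifts +12, +2 over and over.
Decoding zwduq: z−12=n, w−2=u, d−12=r, u−2=s, q−12=e.

nurse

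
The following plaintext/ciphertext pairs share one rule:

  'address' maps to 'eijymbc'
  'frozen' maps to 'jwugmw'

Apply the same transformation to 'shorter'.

In address: a→e is +4, d→i is +5, d→j is +6, r→y is +7 — the shift increases by 1 each position. The shift increases by 1 at each position, starting from +4: 4, 5, 6, ….
For shorter: s+4=w, h+5=m, o+6=u, r+7=y, t+8=b, e+9=n, r+10=b.

wmuybnb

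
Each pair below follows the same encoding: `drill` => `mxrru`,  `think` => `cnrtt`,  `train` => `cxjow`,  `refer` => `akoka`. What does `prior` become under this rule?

yxrua

Shifts by position in drill: pos 0: d→m (+9), pos 1: r→x (+6), pos 2: i→r (+9), pos 3: l→r (+6) — repeating every 2. A repeating key of period 2 is used — shifts +9, +6 over and over.
Applying it to prior: p+9=y, r+6=x, i+9=r, o+6=u, r+9=a.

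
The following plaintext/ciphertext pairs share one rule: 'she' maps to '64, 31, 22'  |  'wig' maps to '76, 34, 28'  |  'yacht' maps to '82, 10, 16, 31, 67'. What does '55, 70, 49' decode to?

s(#19)→64 and h(#8)→31: differences scale by 3, so n = 3·pos + 7. The formula is n = 3×(alphabet index, a=1) + 7.
Undoing it on 55, 70, 49: 55→(55−7)÷3=16=p, 70→(70−7)÷3=21=u, 49→(49−7)÷3=14=n.

pun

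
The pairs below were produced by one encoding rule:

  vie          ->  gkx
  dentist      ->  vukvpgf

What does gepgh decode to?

The output letters match the input read backwards, each shifted +2: vie reversed is eiv. Two steps: reverse the string, then apply a Caesar shift of +2.
Reversing it on gepgh: shift back: g−2=e, e−2=c, p−2=n, g−2=e, h−2=f → ecnef; then reverse → fence.

fence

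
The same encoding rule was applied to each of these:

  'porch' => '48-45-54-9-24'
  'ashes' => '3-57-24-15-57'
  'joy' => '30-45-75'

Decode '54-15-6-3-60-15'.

rebate

p(#16)→48 and o(#15)→45: differences scale by 3, so n = 3·pos + 0. The formula is n = 3×(alphabet index, a=1).
Decoding 54-15-6-3-60-15: 54→(54−0)÷3=18=r, 15→(15−0)÷3=5=e, 6→(6−0)÷3=2=b, 3→(3−0)÷3=1=a, 60→(60−0)÷3=20=t, 15→(15−0)÷3=5=e.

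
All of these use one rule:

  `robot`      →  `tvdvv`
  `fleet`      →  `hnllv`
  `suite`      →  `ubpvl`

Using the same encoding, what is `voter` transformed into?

The shift depends on letter class: consonant r→t is +2, but vowel o→v is +7. The rule splits by letter class: vowels +7, consonants +2.
For voter: v(cons)+2=x, o(vowel)+7=v, t(cons)+2=v, e(vowel)+7=l, r(cons)+2=t.

xvvlt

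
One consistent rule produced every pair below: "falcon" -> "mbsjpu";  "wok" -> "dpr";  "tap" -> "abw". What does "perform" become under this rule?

wfympyt

The shift depends on letter class: consonant f→m is +7, but vowel a→b is +1. Two shifts are in play — +1 for a/e/i/o/u, +7 for every other letter.
On perform: p(cons)+7=w, e(vowel)+1=f, r(cons)+7=y, f(cons)+7=m, o(vowel)+1=p, r(cons)+7=y, m(cons)+7=t.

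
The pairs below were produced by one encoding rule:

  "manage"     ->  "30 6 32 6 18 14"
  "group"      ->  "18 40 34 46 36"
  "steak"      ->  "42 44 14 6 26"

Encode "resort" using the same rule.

40 14 42 34 40 44

m(#13)→30 and a(#1)→6: differences scale by 2, so n = 2·pos + 4. With a=1..z=26, the number is 2·pos + 4.
Applying it to resort: r=18→40, e=5→14, s=19→42, o=15→34, r=18→40, t=20→44.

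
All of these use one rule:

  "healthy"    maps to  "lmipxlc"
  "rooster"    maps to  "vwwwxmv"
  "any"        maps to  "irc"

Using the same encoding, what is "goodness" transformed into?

kwwhrmww

The shift depends on letter class: consonant h→l is +4, but vowel e→m is +8. The rule splits by letter class: vowels +8, consonants +4.
Applying it to goodness: g(cons)+4=k, o(vowel)+8=w, o(vowel)+8=w, d(cons)+4=h, n(cons)+4=r, e(vowel)+8=m, s(cons)+4=w, s(cons)+4=w.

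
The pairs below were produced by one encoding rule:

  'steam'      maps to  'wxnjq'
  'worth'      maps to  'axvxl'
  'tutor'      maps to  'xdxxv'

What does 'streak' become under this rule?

The shift depends on letter class: consonant s→w is +4, but vowel e→n is +9. The rule splits by letter class: vowels +9, consonants +4.
Applying it to streak: s(cons)+4=w, t(cons)+4=x, r(cons)+4=v, e(vowel)+9=n, a(vowel)+9=j, k(cons)+4=o.

wxvnjo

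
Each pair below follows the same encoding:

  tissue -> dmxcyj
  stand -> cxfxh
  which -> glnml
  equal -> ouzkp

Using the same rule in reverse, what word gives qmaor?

Shifts by position in tissue: pos 0: t→d (+10), pos 1: i→m (+4), pos 2: s→x (+5), pos 3: s→c (+10), pos 4: u→y (+4), pos 5: e→j (+5) — repeating every 3. A repeating key of period 3 is used — shifts +10, +4, +5 over and over.
Decoding qmaor: q−10=g, m−4=i, a−5=v, o−10=e, r−4=n.

given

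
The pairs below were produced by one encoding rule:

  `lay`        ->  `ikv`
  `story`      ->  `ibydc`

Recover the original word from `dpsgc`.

swift

The output letters match the input read backwards, each shifted +10: lay reversed is yal. Two steps: reverse the string, then apply a Caesar shift of +10.
Decoding dpsgc: shift back: d−10=t, p−10=f, s−10=i, g−10=w, c−10=s → tfiws; then reverse → swift.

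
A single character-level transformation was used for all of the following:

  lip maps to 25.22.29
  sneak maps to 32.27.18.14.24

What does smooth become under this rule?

l is letter #12 and maps to 25: an offset of 13. The number is (letter's place in the alphabet, a=1) + 13.
For smooth: s=19→32, m=13→26, o=15→28, o=15→28, t=20→33, h=8→21.

32.26.28.28.33.21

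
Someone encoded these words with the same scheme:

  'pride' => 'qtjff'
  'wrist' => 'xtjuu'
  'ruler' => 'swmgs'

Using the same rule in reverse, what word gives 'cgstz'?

berry

Shifts by position in pride: pos 0: p→q (+1), pos 1: r→t (+2), pos 2: i→j (+1), pos 3: d→f (+2) — repeating every 2. It's a Vigenère-style cipher with numeric key [1,2]: position i shifts by key[i mod 2].
Undoing it on cgstz: c−1=b, g−2=e, s−1=r, t−2=r, z−1=y.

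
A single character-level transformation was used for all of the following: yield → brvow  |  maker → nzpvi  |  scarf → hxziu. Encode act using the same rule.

zxg

Each pair mirrors across the alphabet (y↔b, i↔r, e↔v): positions sum to 25. This is the alphabet-reversal cipher (Atbash): a becomes z, b becomes y, etc.
Applying it to act: a↔z, c↔x, t↔g.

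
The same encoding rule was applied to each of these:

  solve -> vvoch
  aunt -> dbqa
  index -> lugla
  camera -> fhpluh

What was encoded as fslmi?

cliff

Shifts by position in solve: pos 0: s→v (+3), pos 1: o→v (+7), pos 2: l→o (+3), pos 3: v→c (+7) — repeating every 2. A repeating key of period 2 is used — shifts +3, +7 over and over.
Reversing it on fslmi: f−3=c, s−7=l, l−3=i, m−7=f, i−3=f.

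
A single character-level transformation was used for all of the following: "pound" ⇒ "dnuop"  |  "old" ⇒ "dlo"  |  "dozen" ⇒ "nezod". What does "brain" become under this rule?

The output letters match the input read backwards: pound reversed is dnuop. The word is simply reversed.
For brain: reverse → niarb.

niarb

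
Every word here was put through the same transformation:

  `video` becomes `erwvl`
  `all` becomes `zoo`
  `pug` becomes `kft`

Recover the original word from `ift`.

Each pair mirrors across the alphabet (v↔e, i↔r, d↔w): positions sum to 25. This is the alphabet-reversal cipher (Atbash): a becomes z, b becomes y, etc.
Decoding ift: i↔r, f↔u, t↔g.

rug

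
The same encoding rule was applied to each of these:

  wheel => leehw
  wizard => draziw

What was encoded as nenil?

linen

It's just the letters in reverse order.
Undoing it on nenil: then reverse → linen.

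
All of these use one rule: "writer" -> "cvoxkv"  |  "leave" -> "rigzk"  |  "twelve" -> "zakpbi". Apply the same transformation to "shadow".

The shifts repeat in a cycle of length 2: positions 0,1,… shift by +6, +4, then the pattern repeats.
For shadow: s+6=y, h+4=l, a+6=g, d+4=h, o+6=u, w+4=a.

ylghua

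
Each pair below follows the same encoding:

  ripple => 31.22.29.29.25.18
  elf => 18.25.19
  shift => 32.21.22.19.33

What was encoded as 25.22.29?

The number is (letter's place in the alphabet, a=1) + 13.
Decoding 25.22.29: 25→(25−13)÷1=12=l, 22→(22−13)÷1=9=i, 29→(29−13)÷1=16=p.

lip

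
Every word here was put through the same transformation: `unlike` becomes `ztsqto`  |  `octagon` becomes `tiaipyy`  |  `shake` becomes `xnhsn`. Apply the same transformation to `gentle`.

lkubuo

In unlike: u→z is +5, n→t is +6, l→s is +7, i→q is +8 — the shift increases by 1 each position. Letter i (0-indexed) is shifted by i+5, so successive shifts are 5, 6, 7, ….
For gentle: g+5=l, e+6=k, n+7=u, t+8=b, l+9=u, e+10=o.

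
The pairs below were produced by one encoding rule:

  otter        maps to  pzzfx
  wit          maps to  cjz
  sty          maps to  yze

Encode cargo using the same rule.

ibxmp

The shift depends on letter class: consonant t→z is +6, but vowel o→p is +1. Vowels shift forward by 1 and consonants shift forward by 6.
For cargo: c(cons)+6=i, a(vowel)+1=b, r(cons)+6=x, g(cons)+6=m, o(vowel)+1=p.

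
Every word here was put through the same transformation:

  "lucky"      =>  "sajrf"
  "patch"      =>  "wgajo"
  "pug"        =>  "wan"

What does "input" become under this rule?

The shift depends on letter class: consonant l→s is +7, but vowel u→a is +6. The rule splits by letter class: vowels +6, consonants +7.
Applying it to input: i(vowel)+6=o, n(cons)+7=u, p(cons)+7=w, u(vowel)+6=a, t(cons)+7=a.

ouwaa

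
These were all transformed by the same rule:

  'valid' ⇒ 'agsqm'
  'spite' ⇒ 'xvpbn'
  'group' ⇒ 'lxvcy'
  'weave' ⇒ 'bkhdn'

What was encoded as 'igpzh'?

In valid: v→a is +5, a→g is +6, l→s is +7, i→q is +8 — the shift increases by 1 each position. Letter i (0-indexed) is shifted by i+5, so successive shifts are 5, 6, 7, ….
Decoding igpzh: i−5=d, g−6=a, p−7=i, z−8=r, h−9=y.

dairy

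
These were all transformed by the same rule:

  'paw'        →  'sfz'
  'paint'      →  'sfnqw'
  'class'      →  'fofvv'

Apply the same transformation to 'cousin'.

ftzvnq

Vowels shift forward by 5 and consonants shift forward by 3.
On cousin: c(cons)+3=f, o(vowel)+5=t, u(vowel)+5=z, s(cons)+3=v, i(vowel)+5=n, n(cons)+3=q.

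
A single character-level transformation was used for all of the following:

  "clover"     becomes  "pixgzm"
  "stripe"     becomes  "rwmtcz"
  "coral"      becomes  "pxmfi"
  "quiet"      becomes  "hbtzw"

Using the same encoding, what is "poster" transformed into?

cxrwzm

c(2)→p(15) and l(11)→i(8) fit y≡5x+5 (mod 26); the inverse of 5 mod 26 is 21. Each letter's alphabet position (a=0..z=25) is mapped through 5·x+5 mod 26 — an affine cipher.
On poster: p(15)→5·15+5≡2=c; o(14)→5·14+5≡23=x; s(18)→5·18+5≡17=r; t(19)→5·19+5≡22=w; e(4)→5·4+5≡25=z; r(17)→5·17+5≡12=m (all mod 26).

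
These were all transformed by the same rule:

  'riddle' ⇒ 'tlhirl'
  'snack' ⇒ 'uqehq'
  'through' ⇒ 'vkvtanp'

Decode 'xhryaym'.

In riddle: r→t is +2, i→l is +3, d→h is +4, d→i is +5 — the shift increases by 1 each position. The shift increases by 1 at each position, starting from +2: 2, 3, 4, ….
Decoding xhryaym: x−2=v, h−3=e, r−4=n, y−5=t, a−6=u, y−7=r, m−8=e.

venture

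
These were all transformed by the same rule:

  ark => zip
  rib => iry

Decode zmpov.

ankle

Each pair mirrors across the alphabet (a↔z, r↔i, k↔p): positions sum to 25. Letters are reflected about the middle of the alphabet (position → 25−position): Atbash.
Decoding zmpov: z↔a, m↔n, p↔k, o↔l, v↔e.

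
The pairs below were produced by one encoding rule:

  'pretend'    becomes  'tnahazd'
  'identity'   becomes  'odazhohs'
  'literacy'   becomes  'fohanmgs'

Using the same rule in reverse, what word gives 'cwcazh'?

Each letter's alphabet position (a=0..z=25) is mapped through 23·x+12 mod 26 — an affine cipher.
Reversing it on cwcazh: c(2)→17·(2−12)≡12=m; w(22)→17·(22−12)≡14=o; c(2)→17·(2−12)≡12=m; a(0)→17·(0−12)≡4=e; z(25)→17·(25−12)≡13=n; h(7)→17·(7−12)≡19=t (all mod 26).

moment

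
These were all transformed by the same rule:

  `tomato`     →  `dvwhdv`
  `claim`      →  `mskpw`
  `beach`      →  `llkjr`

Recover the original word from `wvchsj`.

Shifts by position in tomato: pos 0: t→d (+10), pos 1: o→v (+7), pos 2: m→w (+10), pos 3: a→h (+7) — repeating every 2. It's a Vigenère-style cipher with numeric key [10,7]: position i shifts by key[i mod 2].
Undoing it on wvchsj: w−10=m, v−7=o, c−10=s, h−7=a, s−10=i, j−7=c.

mosaic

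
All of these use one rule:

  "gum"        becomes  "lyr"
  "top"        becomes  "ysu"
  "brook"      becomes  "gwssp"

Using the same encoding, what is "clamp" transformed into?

hqeru

Two shifts are in play — +4 for a/e/i/o/u, +5 for every other letter.
For clamp: c(cons)+5=h, l(cons)+5=q, a(vowel)+4=e, m(cons)+5=r, p(cons)+5=u.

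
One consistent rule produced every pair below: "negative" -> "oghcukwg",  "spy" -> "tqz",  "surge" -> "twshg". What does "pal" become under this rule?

The shift depends on letter class: consonant n→o is +1, but vowel e→g is +2. Two shifts are in play — +2 for a/e/i/o/u, +1 for every other letter.
Applying it to pal: p(cons)+1=q, a(vowel)+2=c, l(cons)+1=m.

qcm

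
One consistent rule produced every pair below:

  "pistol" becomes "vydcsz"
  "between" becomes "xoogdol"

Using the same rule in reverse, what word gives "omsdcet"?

justice

The word is reversed, then every letter is shifted forward by 10.
Decoding omsdcet: shift back: o−10=e, m−10=c, s−10=i, d−10=t, c−10=s, e−10=u, t−10=j → ecitsuj; then reverse → justice.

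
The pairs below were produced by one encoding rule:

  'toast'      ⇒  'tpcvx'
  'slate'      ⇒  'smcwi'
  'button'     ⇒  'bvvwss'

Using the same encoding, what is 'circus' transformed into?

cjtfyx

In toast: t→t is +0, o→p is +1, a→c is +2, s→v is +3 — the shift increases by 1 each position. The shift increases by 1 at each position, starting from +0: 0, 1, 2, ….
Applying it to circus: c+0=c, i+1=j, r+2=t, c+3=f, u+4=y, s+5=x.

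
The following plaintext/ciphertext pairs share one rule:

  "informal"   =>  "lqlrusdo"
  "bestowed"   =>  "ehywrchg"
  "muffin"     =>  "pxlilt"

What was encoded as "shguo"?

pearl

Shifts by position in informal: pos 0: i→l (+3), pos 1: n→q (+3), pos 2: f→l (+6), pos 3: o→r (+3), pos 4: r→u (+3), pos 5: m→s (+6) — repeating every 3. It's a Vigenère-style cipher with numeric key [3,3,6]: position i shifts by key[i mod 3].
Reversing it on shguo: s−3=p, h−3=e, g−6=a, u−3=r, o−3=l.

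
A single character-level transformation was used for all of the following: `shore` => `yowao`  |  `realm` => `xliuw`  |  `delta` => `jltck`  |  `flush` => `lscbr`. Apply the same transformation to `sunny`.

ybvwi

Letter i (0-indexed) is shifted by i+6, so successive shifts are 6, 7, 8, ….
On sunny: s+6=y, u+7=b, n+8=v, n+9=w, y+10=i.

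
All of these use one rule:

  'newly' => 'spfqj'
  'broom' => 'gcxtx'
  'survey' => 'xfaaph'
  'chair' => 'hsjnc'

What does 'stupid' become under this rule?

xedutm

Shifts by position in newly: pos 0: n→s (+5), pos 1: e→p (+11), pos 2: w→f (+9), pos 3: l→q (+5), pos 4: y→j (+11) — repeating every 3. A repeating key of period 3 is used — shifts +5, +11, +9 over and over.
Applying it to stupid: s+5=x, t+11=e, u+9=d, p+5=u, i+11=t, d+9=m.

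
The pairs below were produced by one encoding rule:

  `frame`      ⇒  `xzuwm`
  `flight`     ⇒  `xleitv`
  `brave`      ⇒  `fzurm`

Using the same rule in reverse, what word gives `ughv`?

aunt

f(5)→x(23) and r(17)→z(25) fit y≡11x+20 (mod 26); the inverse of 11 mod 26 is 19. This is an affine cipher: with a=0,…,z=25, each position x becomes (11x+20) mod 26.
Undoing it on ughv: u(20)→19·(20−20)≡0=a; g(6)→19·(6−20)≡20=u; h(7)→19·(7−20)≡13=n; v(21)→19·(21−20)≡19=t (all mod 26).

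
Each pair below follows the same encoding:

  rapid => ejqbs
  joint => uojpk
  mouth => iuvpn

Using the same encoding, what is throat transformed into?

ubpsiu

The output letters match the input read backwards, each shifted +1: rapid reversed is dipar. Two steps: reverse the string, then apply a Caesar shift of +1.
For throat: reverse → taorht; then shift: t+1=u, a+1=b, o+1=p, r+1=s, h+1=i, t+1=u.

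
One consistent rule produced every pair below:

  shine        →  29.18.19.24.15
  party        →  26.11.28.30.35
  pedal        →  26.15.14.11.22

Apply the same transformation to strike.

s is letter #19 and maps to 29: an offset of 10. Each letter is replaced by its alphabet position (a=1..z=26) + 10.
Applying it to strike: s=19→29, t=20→30, r=18→28, i=9→19, k=11→21, e=5→15.

29.30.28.19.21.15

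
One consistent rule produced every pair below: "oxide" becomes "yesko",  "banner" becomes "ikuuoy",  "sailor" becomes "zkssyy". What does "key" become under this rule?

The shift depends on letter class: consonant x→e is +7, but vowel o→y is +10. The rule splits by letter class: vowels +10, consonants +7.
Applying it to key: k(cons)+7=r, e(vowel)+10=o, y(cons)+7=f.

rof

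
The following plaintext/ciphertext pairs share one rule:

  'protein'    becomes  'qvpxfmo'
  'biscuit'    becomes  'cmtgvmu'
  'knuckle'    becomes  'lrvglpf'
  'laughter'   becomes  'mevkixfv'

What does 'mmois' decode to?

liner

A repeating key of period 2 is used — shifts +1, +4 over and over.
Reversing it on mmois: m−1=l, m−4=i, o−1=n, i−4=e, s−1=r.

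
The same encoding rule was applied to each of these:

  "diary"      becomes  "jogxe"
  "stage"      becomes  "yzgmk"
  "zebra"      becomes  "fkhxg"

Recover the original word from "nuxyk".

horse

Compare letters: d→j is +6, i→o is +6, a→g is +6 — a constant shift. It's a constant shift of +6 (ROT6).
Undoing it on nuxyk: n−6=h, u−6=o, x−6=r, y−6=s, k−6=e.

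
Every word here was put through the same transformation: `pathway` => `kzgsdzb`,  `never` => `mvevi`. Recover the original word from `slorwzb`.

Each pair mirrors across the alphabet (p↔k, a↔z, t↔g): positions sum to 25. Each letter is replaced by its mirror in the alphabet: a↔z, b↔y, c↔x, and so on (the Atbash cipher).
Decoding slorwzb: s↔h, l↔o, o↔l, r↔i, w↔d, z↔a, b↔y.

holiday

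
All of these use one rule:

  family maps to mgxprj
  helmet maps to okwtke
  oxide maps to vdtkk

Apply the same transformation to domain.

The shifts repeat in a cycle of length 3: positions 0,1,… shift by +7, +6, +11, then the pattern repeats.
For domain: d+7=k, o+6=u, m+11=x, a+7=h, i+6=o, n+11=y.

kuxhoy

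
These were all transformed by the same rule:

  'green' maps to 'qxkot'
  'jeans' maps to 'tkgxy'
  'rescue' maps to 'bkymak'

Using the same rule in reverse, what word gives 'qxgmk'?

The shifts repeat in a cycle of length 3: positions 0,1,… shift by +10, +6, +6, then the pattern repeats.
Undoing it on qxgmk: q−10=g, x−6=r, g−6=a, m−10=c, k−6=e.

grace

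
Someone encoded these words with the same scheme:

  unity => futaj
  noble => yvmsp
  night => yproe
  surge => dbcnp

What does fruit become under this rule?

Shifts by position in unity: pos 0: u→f (+11), pos 1: n→u (+7), pos 2: i→t (+11), pos 3: t→a (+7) — repeating every 2. A repeating key of period 2 is used — shifts +11, +7 over and over.
Applying it to fruit: f+11=q, r+7=y, u+11=f, i+7=p, t+11=e.

qyfpe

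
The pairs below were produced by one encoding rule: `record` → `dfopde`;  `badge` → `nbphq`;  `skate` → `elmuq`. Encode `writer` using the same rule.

Shifts by position in record: pos 0: r→d (+12), pos 1: e→f (+1), pos 2: c→o (+12), pos 3: o→p (+1) — repeating every 2. A repeating key of period 2 is used — shifts +12, +1 over and over.
On writer: w+12=i, r+1=s, i+12=u, t+1=u, e+12=q, r+1=s.

isuuqs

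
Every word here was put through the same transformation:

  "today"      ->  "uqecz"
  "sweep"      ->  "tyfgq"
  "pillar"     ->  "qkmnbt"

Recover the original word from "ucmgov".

Shifts by position in today: pos 0: t→u (+1), pos 1: o→q (+2), pos 2: d→e (+1), pos 3: a→c (+2) — repeating every 2. It's a Vigenère-style cipher with numeric key [1,2]: position i shifts by key[i mod 2].
Decoding ucmgov: u−1=t, c−2=a, m−1=l, g−2=e, o−1=n, v−2=t.

talent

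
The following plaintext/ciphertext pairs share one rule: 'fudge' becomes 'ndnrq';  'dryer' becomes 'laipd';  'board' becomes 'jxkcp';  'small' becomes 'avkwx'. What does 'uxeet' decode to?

mouth

In fudge: f→n is +8, u→d is +9, d→n is +10, g→r is +11 — the shift increases by 1 each position. Letter i (0-indexed) is shifted by i+8, so successive shifts are 8, 9, 10, ….
Undoing it on uxeet: u−8=m, x−9=o, e−10=u, e−11=t, t−12=h.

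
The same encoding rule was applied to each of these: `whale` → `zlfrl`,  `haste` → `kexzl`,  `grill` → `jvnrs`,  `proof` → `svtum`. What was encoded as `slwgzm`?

In whale: w→z is +3, h→l is +4, a→f is +5, l→r is +6 — the shift increases by 1 each position. Each letter shifts forward by (position + 3), i.e. 3, 4, 5, … — the shift grows by one for each successive letter.
Reversing it on slwgzm: s−3=p, l−4=h, w−5=r, g−6=a, z−7=s, m−8=e.

phrase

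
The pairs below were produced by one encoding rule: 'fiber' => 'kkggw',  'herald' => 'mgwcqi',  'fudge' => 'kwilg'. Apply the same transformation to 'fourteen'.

kqwwyggs

The rule splits by letter class: vowels +2, consonants +5.
Applying it to fourteen: f(cons)+5=k, o(vowel)+2=q, u(vowel)+2=w, r(cons)+5=w, t(cons)+5=y, e(vowel)+2=g, e(vowel)+2=g, n(cons)+5=s.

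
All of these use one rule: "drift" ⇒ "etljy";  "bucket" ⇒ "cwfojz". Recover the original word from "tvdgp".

stack

In drift: d→e is +1, r→t is +2, i→l is +3, f→j is +4 — the shift increases by 1 each position. Each letter shifts forward by (position + 1), i.e. 1, 2, 3, … — the shift grows by one for each successive letter.
Reversing it on tvdgp: t−1=s, v−2=t, d−3=a, g−4=c, p−5=k.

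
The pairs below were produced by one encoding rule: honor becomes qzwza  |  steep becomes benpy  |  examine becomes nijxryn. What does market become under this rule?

Shifts by position in honor: pos 0: h→q (+9), pos 1: o→z (+11), pos 2: n→w (+9), pos 3: o→z (+11) — repeating every 2. A repeating key of period 2 is used — shifts +9, +11 over and over.
Applying it to market: m+9=v, a+11=l, r+9=a, k+11=v, e+9=n, t+11=e.

vlavne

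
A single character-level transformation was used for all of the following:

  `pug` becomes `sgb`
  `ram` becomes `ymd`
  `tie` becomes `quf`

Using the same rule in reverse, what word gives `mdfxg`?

The output letters match the input read backwards, each shifted +12: pug reversed is gup. Two steps: reverse the string, then apply a Caesar shift of +12.
Undoing it on mdfxg: shift back: m−12=a, d−12=r, f−12=t, x−12=l, g−12=u → artlu; then reverse → ultra.

ultra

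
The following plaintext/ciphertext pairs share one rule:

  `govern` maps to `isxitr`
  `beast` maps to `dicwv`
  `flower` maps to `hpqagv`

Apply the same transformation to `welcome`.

yingqqg

A repeating key of period 2 is used — shifts +2, +4 over and over.
Applying it to welcome: w+2=y, e+4=i, l+2=n, c+4=g, o+2=q, m+4=q, e+2=g.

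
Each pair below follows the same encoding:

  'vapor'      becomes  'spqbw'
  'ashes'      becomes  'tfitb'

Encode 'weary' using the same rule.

zsbfx

The output letters match the input read backwards, each shifted +1: vapor reversed is ropav. The word is reversed, then every letter is shifted forward by 1.
On weary: reverse → yraew; then shift: y+1=z, r+1=s, a+1=b, e+1=f, w+1=x.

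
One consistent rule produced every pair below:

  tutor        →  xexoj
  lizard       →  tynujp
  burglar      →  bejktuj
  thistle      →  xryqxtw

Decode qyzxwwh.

sixteen

Each letter's alphabet position (a=0..z=25) is mapped through 7·x+20 mod 26 — an affine cipher.
Decoding qyzxwwh: q(16)→15·(16−20)≡18=s; y(24)→15·(24−20)≡8=i; z(25)→15·(25−20)≡23=x; x(23)→15·(23−20)≡19=t; w(22)→15·(22−20)≡4=e; w(22)→15·(22−20)≡4=e; h(7)→15·(7−20)≡13=n (all mod 26).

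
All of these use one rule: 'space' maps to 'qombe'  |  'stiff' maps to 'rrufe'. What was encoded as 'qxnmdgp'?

durable

The word is reversed, then every letter is shifted forward by 12.
Undoing it on qxnmdgp: shift back: q−12=e, x−12=l, n−12=b, m−12=a, d−12=r, g−12=u, p−12=d → elbarud; then reverse → durable.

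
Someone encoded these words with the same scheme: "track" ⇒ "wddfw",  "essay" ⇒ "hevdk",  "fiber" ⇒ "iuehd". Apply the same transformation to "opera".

Shifts by position in track: pos 0: t→w (+3), pos 1: r→d (+12), pos 2: a→d (+3), pos 3: c→f (+3), pos 4: k→w (+12) — repeating every 3. A repeating key of period 3 is used — shifts +3, +12, +3 over and over.
For opera: o+3=r, p+12=b, e+3=h, r+3=u, a+12=m.

rbhum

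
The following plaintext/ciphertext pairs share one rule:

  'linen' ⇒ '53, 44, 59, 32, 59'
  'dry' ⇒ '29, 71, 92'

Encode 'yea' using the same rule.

92, 32, 20

l(#12)→53 and i(#9)→44: differences scale by 3, so n = 3·pos + 17. Each letter becomes 3×(its alphabet position, a=1..z=26) + 17.
On yea: y=25→92, e=5→32, a=1→20.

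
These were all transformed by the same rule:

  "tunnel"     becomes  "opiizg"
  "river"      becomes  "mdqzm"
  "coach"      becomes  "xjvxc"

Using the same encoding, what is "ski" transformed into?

nfd

Compare letters: t→o is +21, u→p is +21, n→i is +21 — a constant shift. It's a constant shift of +21 (ROT21).
Applying it to ski: s+21=n, k+21=f, i+21=d.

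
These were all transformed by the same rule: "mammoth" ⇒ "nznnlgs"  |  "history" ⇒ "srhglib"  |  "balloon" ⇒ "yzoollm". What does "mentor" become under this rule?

Each letter is replaced by its mirror in the alphabet: a↔z, b↔y, c↔x, and so on (the Atbash cipher).
For mentor: m↔n, e↔v, n↔m, t↔g, o↔l, r↔i.

nvmgli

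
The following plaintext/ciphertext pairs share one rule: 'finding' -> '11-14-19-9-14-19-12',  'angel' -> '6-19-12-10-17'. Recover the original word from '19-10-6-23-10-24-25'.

f is letter #6 and maps to 11: an offset of 5. Letters become their 1-based position plus 5 (so a→6, b→7, …).
Undoing it on 19-10-6-23-10-24-25: 19→(19−5)÷1=14=n, 10→(10−5)÷1=5=e, 6→(6−5)÷1=1=a, 23→(23−5)÷1=18=r, 10→(10−5)÷1=5=e, 24→(24−5)÷1=19=s, 25→(25−5)÷1=20=t.

nearest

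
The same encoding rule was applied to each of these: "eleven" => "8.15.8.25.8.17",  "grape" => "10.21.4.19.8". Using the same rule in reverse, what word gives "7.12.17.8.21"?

Letters become their 1-based position plus 3 (so a→4, b→5, …).
Undoing it on 7.12.17.8.21: 7→(7−3)÷1=4=d, 12→(12−3)÷1=9=i, 17→(17−3)÷1=14=n, 8→(8−3)÷1=5=e, 21→(21−3)÷1=18=r.

diner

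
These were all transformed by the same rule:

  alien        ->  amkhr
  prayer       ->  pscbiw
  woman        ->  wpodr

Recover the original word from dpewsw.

In alien: a→a is +0, l→m is +1, i→k is +2, e→h is +3 — the shift increases by 1 each position. The shift increases by 1 at each position, starting from +0: 0, 1, 2, ….
Reversing it on dpewsw: d−0=d, p−1=o, e−2=c, w−3=t, s−4=o, w−5=r.

doctor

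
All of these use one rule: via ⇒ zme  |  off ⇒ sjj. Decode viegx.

react

It's a constant shift of +4 (ROT4).
Decoding viegx: v−4=r, i−4=e, e−4=a, g−4=c, x−4=t.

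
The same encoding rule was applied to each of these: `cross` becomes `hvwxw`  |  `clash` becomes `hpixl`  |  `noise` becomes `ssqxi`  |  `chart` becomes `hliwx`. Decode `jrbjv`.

The shifts repeat in a cycle of length 3: positions 0,1,… shift by +5, +4, +8, then the pattern repeats.
Decoding jrbjv: j−5=e, r−4=n, b−8=t, j−5=e, v−4=r.

enter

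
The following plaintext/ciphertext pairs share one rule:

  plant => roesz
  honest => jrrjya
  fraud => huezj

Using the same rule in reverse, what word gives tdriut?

random

In plant: p→r is +2, l→o is +3, a→e is +4, n→s is +5 — the shift increases by 1 each position. The shift increases by 1 at each position, starting from +2: 2, 3, 4, ….
Reversing it on tdriut: t−2=r, d−3=a, r−4=n, i−5=d, u−6=o, t−7=m.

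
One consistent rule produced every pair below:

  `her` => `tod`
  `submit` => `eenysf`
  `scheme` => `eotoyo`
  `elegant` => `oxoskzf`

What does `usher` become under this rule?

eetod

Vowels shift forward by 10 and consonants shift forward by 12.
For usher: u(vowel)+10=e, s(cons)+12=e, h(cons)+12=t, e(vowel)+10=o, r(cons)+12=d.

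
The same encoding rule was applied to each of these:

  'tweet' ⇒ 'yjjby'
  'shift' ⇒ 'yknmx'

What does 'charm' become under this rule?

rwfmh

The word is reversed, then every letter is shifted forward by 5.
For charm: reverse → mrahc; then shift: m+5=r, r+5=w, a+5=f, h+5=m, c+5=h.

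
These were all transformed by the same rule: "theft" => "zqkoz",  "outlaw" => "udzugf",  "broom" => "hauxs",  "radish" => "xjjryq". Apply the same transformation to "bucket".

hditkc

Shifts by position in theft: pos 0: t→z (+6), pos 1: h→q (+9), pos 2: e→k (+6), pos 3: f→o (+9) — repeating every 2. The shifts repeat in a cycle of length 2: positions 0,1,… shift by +6, +9, then the pattern repeats.
On bucket: b+6=h, u+9=d, c+6=i, k+9=t, e+6=k, t+9=c.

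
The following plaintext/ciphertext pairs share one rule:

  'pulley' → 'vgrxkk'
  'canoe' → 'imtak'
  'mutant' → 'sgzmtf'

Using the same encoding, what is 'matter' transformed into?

The shifts repeat in a cycle of length 2: positions 0,1,… shift by +6, +12, then the pattern repeats.
For matter: m+6=s, a+12=m, t+6=z, t+12=f, e+6=k, r+12=d.

smzfkd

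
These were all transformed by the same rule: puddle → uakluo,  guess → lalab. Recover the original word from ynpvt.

think

In puddle: p→u is +5, u→a is +6, d→k is +7, d→l is +8 — the shift increases by 1 each position. The shift increases by 1 at each position, starting from +5: 5, 6, 7, ….
Undoing it on ynpvt: y−5=t, n−6=h, p−7=i, v−8=n, t−9=k.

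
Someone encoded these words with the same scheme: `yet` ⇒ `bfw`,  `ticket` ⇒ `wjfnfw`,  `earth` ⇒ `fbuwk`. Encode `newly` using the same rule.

The shift depends on letter class: consonant y→b is +3, but vowel e→f is +1. The rule splits by letter class: vowels +1, consonants +3.
Applying it to newly: n(cons)+3=q, e(vowel)+1=f, w(cons)+3=z, l(cons)+3=o, y(cons)+3=b.

qfzob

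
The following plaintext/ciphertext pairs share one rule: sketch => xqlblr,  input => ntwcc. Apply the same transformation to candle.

Each letter shifts forward by (position + 5), i.e. 5, 6, 7, … — the shift grows by one for each successive letter.
For candle: c+5=h, a+6=g, n+7=u, d+8=l, l+9=u, e+10=o.

hguluo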